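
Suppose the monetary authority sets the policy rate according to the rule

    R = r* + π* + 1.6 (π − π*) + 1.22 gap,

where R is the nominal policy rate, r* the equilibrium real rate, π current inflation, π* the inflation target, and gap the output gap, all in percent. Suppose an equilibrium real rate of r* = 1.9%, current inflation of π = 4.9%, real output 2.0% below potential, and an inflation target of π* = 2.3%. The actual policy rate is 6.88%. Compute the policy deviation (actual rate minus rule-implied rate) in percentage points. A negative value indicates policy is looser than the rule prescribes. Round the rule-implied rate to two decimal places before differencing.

Output 2.0% below potential → gap = -2.0.
R = 1.9 + 2.3 + 1.6 × (4.9 − 2.3) + 1.22 × (-2.0)
   = 1.9 + 2.3 + 4.16 − 2.44 = 5.92
Deviation = 6.88 − 5.92 = 0.96 pp.

0.96 pp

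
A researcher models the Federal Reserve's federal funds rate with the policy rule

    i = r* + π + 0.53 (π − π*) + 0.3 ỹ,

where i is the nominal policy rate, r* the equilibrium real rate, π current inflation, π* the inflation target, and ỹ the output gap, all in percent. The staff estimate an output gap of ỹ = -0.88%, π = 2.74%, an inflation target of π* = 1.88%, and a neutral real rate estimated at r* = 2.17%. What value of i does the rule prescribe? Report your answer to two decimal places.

5.10%

i = 2.17 + 2.74 + 0.53 × (2.74 − 1.88) + 0.3 × (-0.88)
   = 2.17 + 2.74 + 0.4558 − 0.264 = 5.10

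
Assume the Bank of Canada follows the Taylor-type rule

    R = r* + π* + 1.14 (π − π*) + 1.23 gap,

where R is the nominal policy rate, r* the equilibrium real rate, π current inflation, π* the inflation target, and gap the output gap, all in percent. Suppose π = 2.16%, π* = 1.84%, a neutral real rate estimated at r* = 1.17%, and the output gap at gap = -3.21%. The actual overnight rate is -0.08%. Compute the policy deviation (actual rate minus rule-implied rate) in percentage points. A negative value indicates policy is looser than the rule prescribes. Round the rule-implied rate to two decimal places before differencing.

R = 1.17 + 1.84 + 1.14 × (2.16 − 1.84) + 1.23 × (-3.21)
   = 1.17 + 1.84 + 0.3648 − 3.9483 = -0.57
Deviation = -0.08 − (-0.57) = 0.49 pp.

0.49 pp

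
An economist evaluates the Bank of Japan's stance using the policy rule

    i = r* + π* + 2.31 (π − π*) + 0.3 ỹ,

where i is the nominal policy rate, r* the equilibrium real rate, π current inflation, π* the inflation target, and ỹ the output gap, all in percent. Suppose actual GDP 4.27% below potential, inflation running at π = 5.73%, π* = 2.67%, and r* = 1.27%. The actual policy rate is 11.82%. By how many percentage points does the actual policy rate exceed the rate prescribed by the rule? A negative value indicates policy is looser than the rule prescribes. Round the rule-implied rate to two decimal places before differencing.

2.09 pp

Output 4.27% below potential → ỹ = -4.27.
i = 1.27 + 2.67 + 2.31 × (5.73 − 2.67) + 0.3 × (-4.27)
   = 1.27 + 2.67 + 7.0686 − 1.281 = 9.73
Deviation = 11.82 − 9.73 = 2.09 pp.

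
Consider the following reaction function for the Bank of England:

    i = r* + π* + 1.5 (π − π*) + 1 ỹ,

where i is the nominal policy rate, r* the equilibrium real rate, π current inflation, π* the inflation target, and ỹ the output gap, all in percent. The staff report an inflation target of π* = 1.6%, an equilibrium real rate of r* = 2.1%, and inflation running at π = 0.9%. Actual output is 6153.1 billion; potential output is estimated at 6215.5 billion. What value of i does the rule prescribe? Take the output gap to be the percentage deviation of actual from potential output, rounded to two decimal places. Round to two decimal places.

Output gap = 100 × (6153.1 − 6215.5) / 6215.5 = -1.00%.
i = 2.10 + 1.60 + 1.5 × (0.90 − 1.60) + 1 × (-1.00)
   = 2.10 + 1.6 − 1.05 − 1 = 1.65

1.65%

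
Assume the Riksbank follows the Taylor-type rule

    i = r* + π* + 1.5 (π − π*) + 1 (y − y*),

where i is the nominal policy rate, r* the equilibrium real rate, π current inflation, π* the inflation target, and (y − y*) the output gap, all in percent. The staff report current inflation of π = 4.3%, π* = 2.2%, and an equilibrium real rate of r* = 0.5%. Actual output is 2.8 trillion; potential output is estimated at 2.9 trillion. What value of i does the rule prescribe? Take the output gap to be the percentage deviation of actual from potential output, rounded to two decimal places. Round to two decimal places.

Output gap = 100 × (2.8 − 2.9) / 2.9 = -3.45%.
i = 0.50 + 2.20 + 1.5 × (4.30 − 2.20) + 1 × (-3.45)
   = 0.50 + 2.2 + 3.15 − 3.45 = 2.40

2.40%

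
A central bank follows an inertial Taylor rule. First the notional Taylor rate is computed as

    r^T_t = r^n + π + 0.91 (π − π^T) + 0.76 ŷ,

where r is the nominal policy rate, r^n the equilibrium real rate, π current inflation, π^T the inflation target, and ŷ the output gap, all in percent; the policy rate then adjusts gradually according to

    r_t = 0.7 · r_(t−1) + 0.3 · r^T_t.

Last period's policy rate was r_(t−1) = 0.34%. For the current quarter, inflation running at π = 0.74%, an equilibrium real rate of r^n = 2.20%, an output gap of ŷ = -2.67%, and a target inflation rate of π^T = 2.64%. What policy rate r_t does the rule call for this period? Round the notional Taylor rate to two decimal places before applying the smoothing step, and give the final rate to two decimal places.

r^T_t = 2.20 + 0.74 + 0.91 × (0.74 − 2.64) + 0.76 × (-2.67)
   = 2.20 + 0.74 − 1.729 − 2.0292 = -0.82
r_t = 0.7 × 0.34 + 0.3 × (-0.82) = 0.238 − 0.246 = -0.01

-0.01%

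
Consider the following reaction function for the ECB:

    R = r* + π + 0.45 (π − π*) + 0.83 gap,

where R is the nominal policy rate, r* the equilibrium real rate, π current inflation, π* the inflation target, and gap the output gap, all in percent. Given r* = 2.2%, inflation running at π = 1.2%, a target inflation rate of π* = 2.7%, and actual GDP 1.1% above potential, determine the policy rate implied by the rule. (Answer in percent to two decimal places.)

3.64%

Output 1.1% above potential → gap = 1.1.
R = 2.2 + 1.2 + 0.45 × (1.2 − 2.7) + 0.83 × 1.1
   = 2.2 + 1.2 − 0.675 + 0.913 = 3.64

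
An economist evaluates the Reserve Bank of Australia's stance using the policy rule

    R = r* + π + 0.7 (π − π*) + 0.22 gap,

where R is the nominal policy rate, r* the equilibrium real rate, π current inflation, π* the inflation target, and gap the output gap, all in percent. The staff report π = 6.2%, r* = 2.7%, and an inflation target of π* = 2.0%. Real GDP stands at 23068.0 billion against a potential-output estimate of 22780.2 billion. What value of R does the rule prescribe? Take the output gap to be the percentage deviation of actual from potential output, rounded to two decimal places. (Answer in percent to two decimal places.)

12.12%

Output gap = 100 × (23068.0 − 22780.2) / 22780.2 = 1.26%.
R = 2.70 + 6.20 + 0.7 × (6.20 − 2.00) + 0.22 × 1.26
   = 2.70 + 6.2 + 2.94 + 0.2772 = 12.12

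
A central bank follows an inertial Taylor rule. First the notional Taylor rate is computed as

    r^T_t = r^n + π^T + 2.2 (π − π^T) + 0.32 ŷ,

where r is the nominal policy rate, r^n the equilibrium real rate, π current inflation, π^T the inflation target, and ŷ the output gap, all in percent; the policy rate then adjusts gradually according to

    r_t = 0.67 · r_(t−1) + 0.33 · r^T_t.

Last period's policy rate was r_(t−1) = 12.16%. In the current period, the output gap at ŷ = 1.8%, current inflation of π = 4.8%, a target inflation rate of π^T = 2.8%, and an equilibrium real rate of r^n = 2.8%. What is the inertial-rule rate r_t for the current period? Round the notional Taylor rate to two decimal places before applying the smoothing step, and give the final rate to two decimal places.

11.64%

r^T_t = 2.8 + 2.8 + 2.2 × (4.8 − 2.8) + 0.32 × 1.8
   = 2.8 + 2.8 + 4.4 + 0.576 = 10.58
r_t = 0.67 × 12.16 + 0.33 × 10.58 = 8.1472 + 3.4914 = 11.64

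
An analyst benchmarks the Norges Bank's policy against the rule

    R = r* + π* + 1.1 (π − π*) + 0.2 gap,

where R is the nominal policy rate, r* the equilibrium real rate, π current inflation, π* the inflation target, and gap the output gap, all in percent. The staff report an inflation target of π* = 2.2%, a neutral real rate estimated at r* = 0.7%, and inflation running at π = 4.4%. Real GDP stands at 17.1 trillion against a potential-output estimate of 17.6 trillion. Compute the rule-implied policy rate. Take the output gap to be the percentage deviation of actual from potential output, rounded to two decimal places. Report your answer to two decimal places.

Output gap = 100 × (17.1 − 17.6) / 17.6 = -2.84%.
R = 0.70 + 2.20 + 1.1 × (4.40 − 2.20) + 0.2 × (-2.84)
   = 0.70 + 2.2 + 2.42 − 0.568 = 4.75

4.75%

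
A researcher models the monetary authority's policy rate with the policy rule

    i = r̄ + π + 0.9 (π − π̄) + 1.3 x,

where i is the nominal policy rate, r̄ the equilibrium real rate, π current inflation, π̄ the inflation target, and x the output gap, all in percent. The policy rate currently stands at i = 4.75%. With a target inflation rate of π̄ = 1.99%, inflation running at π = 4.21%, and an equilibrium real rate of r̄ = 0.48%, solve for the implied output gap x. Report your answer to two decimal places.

-1.49%

1.3 x = 4.75 − 0.48 − 4.21 − 0.9 × (4.21 − 1.99) = -1.938
x = -1.938 / 1.3 = -1.49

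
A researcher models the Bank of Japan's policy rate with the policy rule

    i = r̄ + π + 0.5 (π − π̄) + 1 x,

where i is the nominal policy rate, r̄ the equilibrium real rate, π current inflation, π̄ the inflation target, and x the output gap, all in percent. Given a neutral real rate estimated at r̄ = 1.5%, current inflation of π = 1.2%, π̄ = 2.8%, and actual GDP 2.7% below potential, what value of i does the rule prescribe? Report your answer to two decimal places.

Output 2.7% below potential → x = -2.7.
i = 1.5 + 1.2 + 0.5 × (1.2 − 2.8) + 1 × (-2.7)
   = 1.5 + 1.2 − 0.8 − 2.7 = -0.80

-0.80%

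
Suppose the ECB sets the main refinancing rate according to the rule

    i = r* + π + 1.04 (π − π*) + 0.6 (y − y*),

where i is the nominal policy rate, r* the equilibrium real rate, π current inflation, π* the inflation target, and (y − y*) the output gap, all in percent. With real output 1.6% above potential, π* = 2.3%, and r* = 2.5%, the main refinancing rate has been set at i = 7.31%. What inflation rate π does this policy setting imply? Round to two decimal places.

Output 1.6% above potential → (y − y*) = 1.6.
Collecting π: i = r* + (1 + 1.04) π − 1.04 π* + 0.6 (y − y*)
2.04 π = 7.31 − 2.5 + 1.04 × 2.3 − 0.6 × 1.6 = 6.242
π = 6.242 / 2.04 = 3.06

3.06%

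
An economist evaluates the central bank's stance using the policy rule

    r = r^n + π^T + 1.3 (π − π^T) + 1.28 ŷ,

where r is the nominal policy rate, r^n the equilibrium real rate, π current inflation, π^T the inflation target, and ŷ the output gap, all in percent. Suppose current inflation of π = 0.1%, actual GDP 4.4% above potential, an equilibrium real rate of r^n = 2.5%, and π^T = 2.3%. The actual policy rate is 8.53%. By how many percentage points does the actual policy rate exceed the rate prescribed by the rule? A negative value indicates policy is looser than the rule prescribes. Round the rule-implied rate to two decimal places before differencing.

Output 4.4% above potential → ŷ = 4.4.
r = 2.5 + 2.3 + 1.3 × (0.1 − 2.3) + 1.28 × 4.4
   = 2.5 + 2.3 − 2.86 + 5.632 = 7.57
Deviation = 8.53 − 7.57 = 0.96 pp.

0.96 pp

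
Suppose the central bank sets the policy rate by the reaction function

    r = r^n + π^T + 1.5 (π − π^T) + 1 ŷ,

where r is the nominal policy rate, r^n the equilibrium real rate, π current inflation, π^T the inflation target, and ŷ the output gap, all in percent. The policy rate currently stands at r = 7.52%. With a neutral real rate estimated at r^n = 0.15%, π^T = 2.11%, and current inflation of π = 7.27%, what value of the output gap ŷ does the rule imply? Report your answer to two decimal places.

-2.48%

1 ŷ = 7.52 − 0.15 − 2.11 − 1.5 × (7.27 − 2.11) = -2.48
ŷ = -2.48 / 1 = -2.48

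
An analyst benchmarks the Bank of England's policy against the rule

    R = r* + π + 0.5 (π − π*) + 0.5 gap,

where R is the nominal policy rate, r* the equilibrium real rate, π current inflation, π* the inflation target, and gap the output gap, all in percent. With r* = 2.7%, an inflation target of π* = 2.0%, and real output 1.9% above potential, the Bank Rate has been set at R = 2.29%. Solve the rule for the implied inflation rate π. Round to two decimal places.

Output 1.9% above potential → gap = 1.9.
Collecting π: R = r* + (1 + 0.5) π − 0.5 π* + 0.5 gap
1.5 π = 2.29 − 2.7 + 0.5 × 2.0 − 0.5 × 1.9 = -0.36
π = -0.36 / 1.5 = -0.24

-0.24%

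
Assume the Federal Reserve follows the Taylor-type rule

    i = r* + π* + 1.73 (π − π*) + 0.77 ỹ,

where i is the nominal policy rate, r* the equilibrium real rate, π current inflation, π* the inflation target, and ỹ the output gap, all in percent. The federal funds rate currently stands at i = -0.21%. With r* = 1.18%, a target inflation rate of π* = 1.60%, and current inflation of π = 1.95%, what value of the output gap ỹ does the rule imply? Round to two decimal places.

-4.67%

0.77 ỹ = -0.21 − 1.18 − 1.60 − 1.73 × (1.95 − 1.60) = -3.5955
ỹ = -3.5955 / 0.77 = -4.67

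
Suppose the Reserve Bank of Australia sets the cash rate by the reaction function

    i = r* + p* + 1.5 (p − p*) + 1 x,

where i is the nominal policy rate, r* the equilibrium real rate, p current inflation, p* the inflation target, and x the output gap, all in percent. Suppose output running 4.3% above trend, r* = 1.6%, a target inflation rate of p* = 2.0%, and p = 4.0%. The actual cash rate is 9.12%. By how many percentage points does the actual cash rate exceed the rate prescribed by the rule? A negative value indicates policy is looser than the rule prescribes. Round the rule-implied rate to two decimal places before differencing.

-1.78 pp

Output 4.3% above potential → x = 4.3.
i = 1.6 + 2.0 + 1.5 × (4.0 − 2.0) + 1 × 4.3
   = 1.6 + 2 + 3 + 4.3 = 10.90
Deviation = 9.12 − 10.90 = -1.78 pp.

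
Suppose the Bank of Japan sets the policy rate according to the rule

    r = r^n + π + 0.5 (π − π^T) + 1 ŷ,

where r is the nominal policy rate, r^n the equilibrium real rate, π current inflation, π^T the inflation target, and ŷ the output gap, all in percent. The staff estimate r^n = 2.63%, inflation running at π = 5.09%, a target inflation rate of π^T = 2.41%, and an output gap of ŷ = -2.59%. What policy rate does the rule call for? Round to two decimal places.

6.47%

r = 2.63 + 5.09 + 0.5 × (5.09 − 2.41) + 1 × (-2.59)
   = 2.63 + 5.09 + 1.34 − 2.59 = 6.47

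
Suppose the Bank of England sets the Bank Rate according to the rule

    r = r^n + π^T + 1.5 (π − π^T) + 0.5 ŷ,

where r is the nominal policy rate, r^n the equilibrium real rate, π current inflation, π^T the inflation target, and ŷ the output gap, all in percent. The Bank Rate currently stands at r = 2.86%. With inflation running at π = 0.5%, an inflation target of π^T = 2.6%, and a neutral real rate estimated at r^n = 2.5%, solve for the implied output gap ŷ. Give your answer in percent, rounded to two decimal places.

0.5 ŷ = 2.86 − 2.5 − 2.6 − 1.5 × (0.5 − 2.6) = 0.91
ŷ = 0.91 / 0.5 = 1.82

1.82%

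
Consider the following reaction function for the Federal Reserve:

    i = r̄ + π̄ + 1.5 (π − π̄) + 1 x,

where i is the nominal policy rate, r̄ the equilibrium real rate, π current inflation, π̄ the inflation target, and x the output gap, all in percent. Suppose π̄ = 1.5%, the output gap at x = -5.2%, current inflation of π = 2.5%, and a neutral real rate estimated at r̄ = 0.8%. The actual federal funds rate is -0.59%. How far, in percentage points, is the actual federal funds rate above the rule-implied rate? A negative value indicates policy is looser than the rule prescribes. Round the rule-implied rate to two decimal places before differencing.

i = 0.8 + 1.5 + 1.5 × (2.5 − 1.5) + 1 × (-5.2)
   = 0.8 + 1.5 + 1.5 − 5.2 = -1.40
Deviation = -0.59 − (-1.40) = 0.81 pp.

0.81 pp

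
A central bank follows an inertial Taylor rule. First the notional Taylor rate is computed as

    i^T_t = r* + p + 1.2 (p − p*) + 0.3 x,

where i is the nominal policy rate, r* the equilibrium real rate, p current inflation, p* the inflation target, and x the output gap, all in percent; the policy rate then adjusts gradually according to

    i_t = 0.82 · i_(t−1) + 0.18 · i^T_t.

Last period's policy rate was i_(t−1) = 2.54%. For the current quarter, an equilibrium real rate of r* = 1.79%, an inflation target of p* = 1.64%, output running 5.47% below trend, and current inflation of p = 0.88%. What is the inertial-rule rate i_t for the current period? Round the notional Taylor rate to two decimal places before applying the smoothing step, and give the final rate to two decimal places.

Output 5.47% below potential → x = -5.47.
i^T_t = 1.79 + 0.88 + 1.2 × (0.88 − 1.64) + 0.3 × (-5.47)
   = 1.79 + 0.88 − 0.912 − 1.641 = 0.12
i_t = 0.82 × 2.54 + 0.18 × 0.12 = 2.0828 + 0.0216 = 2.10

2.10%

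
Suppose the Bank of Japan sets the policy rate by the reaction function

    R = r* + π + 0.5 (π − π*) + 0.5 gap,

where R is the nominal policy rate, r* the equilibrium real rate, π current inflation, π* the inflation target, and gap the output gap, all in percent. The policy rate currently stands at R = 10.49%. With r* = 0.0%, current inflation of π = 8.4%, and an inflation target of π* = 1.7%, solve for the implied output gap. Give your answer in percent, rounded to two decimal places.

-2.52%

0.5 gap = 10.49 − 0.0 − 8.4 − 0.5 × (8.4 − 1.7) = -1.26
gap = -1.26 / 0.5 = -2.52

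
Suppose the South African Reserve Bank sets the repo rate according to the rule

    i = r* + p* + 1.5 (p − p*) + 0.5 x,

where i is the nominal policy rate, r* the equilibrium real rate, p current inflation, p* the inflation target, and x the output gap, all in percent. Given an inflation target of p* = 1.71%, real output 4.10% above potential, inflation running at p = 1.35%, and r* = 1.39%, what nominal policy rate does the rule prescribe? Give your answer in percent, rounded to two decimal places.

4.61%

Output 4.10% above potential → x = 4.10.
i = 1.39 + 1.71 + 1.5 × (1.35 − 1.71) + 0.5 × 4.10
   = 1.39 + 1.71 − 0.54 + 2.05 = 4.61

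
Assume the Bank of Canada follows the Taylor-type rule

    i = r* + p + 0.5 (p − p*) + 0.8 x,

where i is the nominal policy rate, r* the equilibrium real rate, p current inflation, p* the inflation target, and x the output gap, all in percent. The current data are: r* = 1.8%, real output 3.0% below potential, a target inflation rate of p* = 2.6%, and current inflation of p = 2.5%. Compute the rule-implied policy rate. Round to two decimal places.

Output 3.0% below potential → x = -3.0.
i = 1.8 + 2.5 + 0.5 × (2.5 − 2.6) + 0.8 × (-3.0)
   = 1.8 + 2.5 − 0.05 − 2.4 = 1.85

1.85%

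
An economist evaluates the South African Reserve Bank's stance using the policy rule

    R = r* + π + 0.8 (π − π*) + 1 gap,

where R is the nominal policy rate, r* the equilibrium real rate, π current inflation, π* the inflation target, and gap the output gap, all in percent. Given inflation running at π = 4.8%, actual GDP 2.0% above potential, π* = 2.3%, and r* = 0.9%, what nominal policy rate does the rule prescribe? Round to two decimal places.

9.70%

Output 2.0% above potential → gap = 2.0.
R = 0.9 + 4.8 + 0.8 × (4.8 − 2.3) + 1 × 2.0
   = 0.9 + 4.8 + 2 + 2 = 9.70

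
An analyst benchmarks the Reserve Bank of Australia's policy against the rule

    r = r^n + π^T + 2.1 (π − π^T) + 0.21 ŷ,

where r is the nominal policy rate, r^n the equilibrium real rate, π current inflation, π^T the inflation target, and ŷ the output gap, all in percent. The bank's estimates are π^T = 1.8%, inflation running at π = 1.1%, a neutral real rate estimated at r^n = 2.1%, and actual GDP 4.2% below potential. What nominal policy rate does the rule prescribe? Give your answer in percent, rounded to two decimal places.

Output 4.2% below potential → ŷ = -4.2.
r = 2.1 + 1.8 + 2.1 × (1.1 − 1.8) + 0.21 × (-4.2)
   = 2.1 + 1.8 − 1.47 − 0.882 = 1.55

1.55%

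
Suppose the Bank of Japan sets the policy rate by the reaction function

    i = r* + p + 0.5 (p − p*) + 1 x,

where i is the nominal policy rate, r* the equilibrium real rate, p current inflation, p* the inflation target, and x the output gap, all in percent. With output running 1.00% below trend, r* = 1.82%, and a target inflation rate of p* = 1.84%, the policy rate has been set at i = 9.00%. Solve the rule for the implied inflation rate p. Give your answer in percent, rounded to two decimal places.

6.07%

Output 1.00% below potential → x = -1.00.
Collecting p: i = r* + (1 + 0.5) p − 0.5 p* + 1 x
1.5 p = 9.00 − 1.82 + 0.5 × 1.84 − 1 × (-1.00) = 9.1
p = 9.1 / 1.5 = 6.07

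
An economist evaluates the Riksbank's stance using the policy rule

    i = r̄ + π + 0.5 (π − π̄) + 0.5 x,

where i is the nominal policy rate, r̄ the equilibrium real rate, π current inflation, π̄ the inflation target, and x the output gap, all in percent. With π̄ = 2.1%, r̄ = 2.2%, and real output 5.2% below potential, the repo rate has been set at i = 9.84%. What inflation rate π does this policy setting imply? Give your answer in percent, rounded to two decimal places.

7.53%

Output 5.2% below potential → x = -5.2.
Collecting π: i = r̄ + (1 + 0.5) π − 0.5 π̄ + 0.5 x
1.5 π = 9.84 − 2.2 + 0.5 × 2.1 − 0.5 × (-5.2) = 11.29
π = 11.29 / 1.5 = 7.53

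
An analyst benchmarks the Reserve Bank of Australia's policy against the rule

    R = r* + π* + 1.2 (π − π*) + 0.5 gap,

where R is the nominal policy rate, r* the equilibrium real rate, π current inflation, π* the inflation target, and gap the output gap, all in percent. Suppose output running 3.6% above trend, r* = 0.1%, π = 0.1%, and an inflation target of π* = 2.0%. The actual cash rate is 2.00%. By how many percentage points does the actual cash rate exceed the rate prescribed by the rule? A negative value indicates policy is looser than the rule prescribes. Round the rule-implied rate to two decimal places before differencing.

Output 3.6% above potential → gap = 3.6.
R = 0.1 + 2.0 + 1.2 × (0.1 − 2.0) + 0.5 × 3.6
   = 0.1 + 2 − 2.28 + 1.8 = 1.62
Deviation = 2.00 − 1.62 = 0.38 pp.

0.38 pp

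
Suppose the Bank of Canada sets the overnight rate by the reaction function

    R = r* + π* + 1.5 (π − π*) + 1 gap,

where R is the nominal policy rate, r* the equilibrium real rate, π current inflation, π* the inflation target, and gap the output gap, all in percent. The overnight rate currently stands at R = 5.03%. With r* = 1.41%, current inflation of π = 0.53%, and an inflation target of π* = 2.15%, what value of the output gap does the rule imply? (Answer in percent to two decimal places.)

3.90%

1 gap = 5.03 − 1.41 − 2.15 − 1.5 × (0.53 − 2.15) = 3.9
gap = 3.9 / 1 = 3.90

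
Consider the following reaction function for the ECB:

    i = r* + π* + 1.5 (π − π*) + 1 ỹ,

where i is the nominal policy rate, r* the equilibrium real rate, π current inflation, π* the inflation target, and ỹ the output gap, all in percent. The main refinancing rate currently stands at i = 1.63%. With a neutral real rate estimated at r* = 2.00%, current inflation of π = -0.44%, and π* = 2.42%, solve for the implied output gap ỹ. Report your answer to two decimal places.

1 ỹ = 1.63 − 2.00 − 2.42 − 1.5 × ((-0.44) − 2.42) = 1.5
ỹ = 1.5 / 1 = 1.50

1.50%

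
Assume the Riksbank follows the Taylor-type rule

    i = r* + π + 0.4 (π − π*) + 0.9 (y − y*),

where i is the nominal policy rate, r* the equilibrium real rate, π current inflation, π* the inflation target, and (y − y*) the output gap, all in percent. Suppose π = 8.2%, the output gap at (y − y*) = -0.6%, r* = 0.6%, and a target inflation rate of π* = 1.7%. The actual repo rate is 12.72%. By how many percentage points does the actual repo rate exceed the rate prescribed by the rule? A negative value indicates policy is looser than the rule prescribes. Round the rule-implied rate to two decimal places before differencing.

i = 0.6 + 8.2 + 0.4 × (8.2 − 1.7) + 0.9 × (-0.6)
   = 0.6 + 8.2 + 2.6 − 0.54 = 10.86
Deviation = 12.72 − 10.86 = 1.86 pp.

1.86 pp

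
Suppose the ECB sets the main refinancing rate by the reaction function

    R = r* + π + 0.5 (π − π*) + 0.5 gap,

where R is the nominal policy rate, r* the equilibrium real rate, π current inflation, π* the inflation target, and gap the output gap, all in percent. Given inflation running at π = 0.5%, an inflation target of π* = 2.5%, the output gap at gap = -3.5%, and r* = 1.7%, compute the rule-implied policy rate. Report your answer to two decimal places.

R = 1.7 + 0.5 + 0.5 × (0.5 − 2.5) + 0.5 × (-3.5)
   = 1.7 + 0.5 − 1 − 1.75 = -0.55

-0.55%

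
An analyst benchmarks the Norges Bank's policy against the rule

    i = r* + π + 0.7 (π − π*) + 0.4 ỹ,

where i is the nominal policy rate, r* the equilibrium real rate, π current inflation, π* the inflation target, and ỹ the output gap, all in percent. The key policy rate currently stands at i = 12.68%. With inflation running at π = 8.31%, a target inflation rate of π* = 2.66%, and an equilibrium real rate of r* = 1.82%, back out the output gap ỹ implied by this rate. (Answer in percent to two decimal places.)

-3.51%

0.4 ỹ = 12.68 − 1.82 − 8.31 − 0.7 × (8.31 − 2.66) = -1.405
ỹ = -1.405 / 0.4 = -3.51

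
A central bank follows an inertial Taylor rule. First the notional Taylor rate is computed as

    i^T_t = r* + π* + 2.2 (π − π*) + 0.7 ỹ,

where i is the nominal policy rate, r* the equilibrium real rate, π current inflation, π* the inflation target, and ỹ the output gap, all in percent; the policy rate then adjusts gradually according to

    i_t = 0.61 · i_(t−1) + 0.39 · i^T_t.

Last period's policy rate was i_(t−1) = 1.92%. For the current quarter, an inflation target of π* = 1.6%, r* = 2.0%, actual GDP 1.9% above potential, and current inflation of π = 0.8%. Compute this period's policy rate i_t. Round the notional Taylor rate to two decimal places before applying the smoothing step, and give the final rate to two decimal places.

2.41%

Output 1.9% above potential → ỹ = 1.9.
i^T_t = 2.0 + 1.6 + 2.2 × (0.8 − 1.6) + 0.7 × 1.9
   = 2.0 + 1.6 − 1.76 + 1.33 = 3.17
i_t = 0.61 × 1.92 + 0.39 × 3.17 = 1.1712 + 1.2363 = 2.41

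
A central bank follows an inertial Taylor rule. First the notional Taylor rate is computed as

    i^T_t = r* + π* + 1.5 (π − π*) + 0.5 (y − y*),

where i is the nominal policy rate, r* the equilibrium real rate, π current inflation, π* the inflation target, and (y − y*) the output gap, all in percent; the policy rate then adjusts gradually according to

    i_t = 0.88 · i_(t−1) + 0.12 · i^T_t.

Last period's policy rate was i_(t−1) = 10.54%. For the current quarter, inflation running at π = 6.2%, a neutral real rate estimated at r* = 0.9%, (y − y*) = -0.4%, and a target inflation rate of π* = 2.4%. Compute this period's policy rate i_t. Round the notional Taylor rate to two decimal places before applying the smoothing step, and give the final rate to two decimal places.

i^T_t = 0.9 + 2.4 + 1.5 × (6.2 − 2.4) + 0.5 × (-0.4)
   = 0.9 + 2.4 + 5.7 − 0.2 = 8.80
i_t = 0.88 × 10.54 + 0.12 × 8.80 = 9.2752 + 1.056 = 10.33

10.33%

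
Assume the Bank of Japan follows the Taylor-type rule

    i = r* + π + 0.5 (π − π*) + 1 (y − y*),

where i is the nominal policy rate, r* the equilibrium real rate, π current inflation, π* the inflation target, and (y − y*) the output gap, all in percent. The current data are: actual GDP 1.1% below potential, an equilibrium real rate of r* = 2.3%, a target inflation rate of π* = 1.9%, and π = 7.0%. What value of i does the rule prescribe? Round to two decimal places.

10.75%

Output 1.1% below potential → (y − y*) = -1.1.
i = 2.3 + 7.0 + 0.5 × (7.0 − 1.9) + 1 × (-1.1)
   = 2.3 + 7 + 2.55 − 1.1 = 10.75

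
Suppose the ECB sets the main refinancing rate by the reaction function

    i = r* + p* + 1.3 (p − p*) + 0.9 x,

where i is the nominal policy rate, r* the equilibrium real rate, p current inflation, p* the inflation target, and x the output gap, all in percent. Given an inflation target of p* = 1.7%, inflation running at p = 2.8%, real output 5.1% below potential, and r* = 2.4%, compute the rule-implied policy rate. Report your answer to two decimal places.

Output 5.1% below potential → x = -5.1.
i = 2.4 + 1.7 + 1.3 × (2.8 − 1.7) + 0.9 × (-5.1)
   = 2.4 + 1.7 + 1.43 − 4.59 = 0.94

0.94%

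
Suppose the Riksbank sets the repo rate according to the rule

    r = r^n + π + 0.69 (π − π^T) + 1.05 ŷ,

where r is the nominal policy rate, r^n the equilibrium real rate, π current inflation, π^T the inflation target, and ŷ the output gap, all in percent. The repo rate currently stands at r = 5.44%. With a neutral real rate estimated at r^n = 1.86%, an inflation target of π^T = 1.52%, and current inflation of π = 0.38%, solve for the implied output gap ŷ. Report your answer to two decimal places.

1.05 ŷ = 5.44 − 1.86 − 0.38 − 0.69 × (0.38 − 1.52) = 3.9866
ŷ = 3.9866 / 1.05 = 3.80

3.80%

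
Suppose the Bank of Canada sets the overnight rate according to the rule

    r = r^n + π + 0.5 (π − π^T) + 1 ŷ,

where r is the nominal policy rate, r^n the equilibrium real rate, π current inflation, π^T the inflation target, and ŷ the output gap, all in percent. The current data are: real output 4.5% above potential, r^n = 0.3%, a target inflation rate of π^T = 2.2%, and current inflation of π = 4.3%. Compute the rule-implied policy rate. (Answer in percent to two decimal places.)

Output 4.5% above potential → ŷ = 4.5.
r = 0.3 + 4.3 + 0.5 × (4.3 − 2.2) + 1 × 4.5
   = 0.3 + 4.3 + 1.05 + 4.5 = 10.15

10.15%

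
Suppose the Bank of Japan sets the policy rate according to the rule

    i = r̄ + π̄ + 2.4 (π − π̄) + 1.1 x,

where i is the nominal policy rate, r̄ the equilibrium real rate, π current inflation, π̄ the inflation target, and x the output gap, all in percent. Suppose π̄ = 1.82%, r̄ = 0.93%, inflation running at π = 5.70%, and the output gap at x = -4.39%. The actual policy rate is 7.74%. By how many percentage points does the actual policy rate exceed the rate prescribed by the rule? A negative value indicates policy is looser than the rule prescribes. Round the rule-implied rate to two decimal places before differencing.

0.51 pp

i = 0.93 + 1.82 + 2.4 × (5.70 − 1.82) + 1.1 × (-4.39)
   = 0.93 + 1.82 + 9.312 − 4.829 = 7.23
Deviation = 7.74 − 7.23 = 0.51 pp.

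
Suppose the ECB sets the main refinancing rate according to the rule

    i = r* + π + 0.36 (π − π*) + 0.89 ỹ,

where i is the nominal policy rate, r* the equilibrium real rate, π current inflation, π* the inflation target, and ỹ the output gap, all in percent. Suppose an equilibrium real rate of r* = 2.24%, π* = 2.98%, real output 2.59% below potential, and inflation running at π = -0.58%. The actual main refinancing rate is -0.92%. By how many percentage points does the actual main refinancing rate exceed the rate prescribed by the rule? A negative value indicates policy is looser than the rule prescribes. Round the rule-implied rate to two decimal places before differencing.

1.01 pp

Output 2.59% below potential → ỹ = -2.59.
i = 2.24 + (-0.58) + 0.36 × (-0.58 − 2.98) + 0.89 × (-2.59)
   = 2.24 − 0.58 − 1.2816 − 2.3051 = -1.93
Deviation = -0.92 − (-1.93) = 1.01 pp.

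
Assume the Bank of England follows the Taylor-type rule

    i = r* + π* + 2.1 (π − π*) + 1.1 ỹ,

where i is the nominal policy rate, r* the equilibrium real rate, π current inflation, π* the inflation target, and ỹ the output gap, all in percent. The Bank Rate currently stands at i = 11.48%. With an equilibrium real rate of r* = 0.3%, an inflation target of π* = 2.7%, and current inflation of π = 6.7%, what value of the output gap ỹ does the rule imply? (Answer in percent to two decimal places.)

0.07%

1.1 ỹ = 11.48 − 0.3 − 2.7 − 2.1 × (6.7 − 2.7) = 0.08
ỹ = 0.08 / 1.1 = 0.07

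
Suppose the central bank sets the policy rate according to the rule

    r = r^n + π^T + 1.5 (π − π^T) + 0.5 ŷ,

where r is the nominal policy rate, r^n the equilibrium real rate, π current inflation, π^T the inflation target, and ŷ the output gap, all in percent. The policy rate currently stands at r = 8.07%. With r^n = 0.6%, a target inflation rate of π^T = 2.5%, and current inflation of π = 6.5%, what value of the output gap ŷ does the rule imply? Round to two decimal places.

0.5 ŷ = 8.07 − 0.6 − 2.5 − 1.5 × (6.5 − 2.5) = -1.03
ŷ = -1.03 / 0.5 = -2.06

-2.06%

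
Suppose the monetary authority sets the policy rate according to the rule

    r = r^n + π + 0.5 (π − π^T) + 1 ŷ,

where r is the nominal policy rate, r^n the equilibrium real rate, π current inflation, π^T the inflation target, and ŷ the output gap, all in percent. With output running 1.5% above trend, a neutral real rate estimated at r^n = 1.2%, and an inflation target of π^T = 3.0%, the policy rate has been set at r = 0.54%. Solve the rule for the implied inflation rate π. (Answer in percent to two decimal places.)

-0.44%

Output 1.5% above potential → ŷ = 1.5.
Collecting π: r = r^n + (1 + 0.5) π − 0.5 π^T + 1 ŷ
1.5 π = 0.54 − 1.2 + 0.5 × 3.0 − 1 × 1.5 = -0.66
π = -0.66 / 1.5 = -0.44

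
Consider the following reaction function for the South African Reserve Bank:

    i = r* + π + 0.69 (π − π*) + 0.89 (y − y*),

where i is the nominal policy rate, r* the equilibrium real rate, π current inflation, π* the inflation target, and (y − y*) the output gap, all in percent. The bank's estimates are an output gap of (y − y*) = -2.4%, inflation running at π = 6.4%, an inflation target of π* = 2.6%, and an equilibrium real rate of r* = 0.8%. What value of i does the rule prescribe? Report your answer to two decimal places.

7.69%

i = 0.8 + 6.4 + 0.69 × (6.4 − 2.6) + 0.89 × (-2.4)
   = 0.8 + 6.4 + 2.622 − 2.136 = 7.69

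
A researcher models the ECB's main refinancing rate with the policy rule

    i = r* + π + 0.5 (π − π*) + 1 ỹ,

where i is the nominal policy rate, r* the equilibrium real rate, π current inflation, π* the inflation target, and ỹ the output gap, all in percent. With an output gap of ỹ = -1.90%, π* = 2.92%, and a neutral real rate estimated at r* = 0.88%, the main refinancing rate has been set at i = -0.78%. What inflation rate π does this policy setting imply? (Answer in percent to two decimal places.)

Collecting π: i = r* + (1 + 0.5) π − 0.5 π* + 1 ỹ
1.5 π = -0.78 − 0.88 + 0.5 × 2.92 − 1 × (-1.90) = 1.7
π = 1.7 / 1.5 = 1.13

1.13%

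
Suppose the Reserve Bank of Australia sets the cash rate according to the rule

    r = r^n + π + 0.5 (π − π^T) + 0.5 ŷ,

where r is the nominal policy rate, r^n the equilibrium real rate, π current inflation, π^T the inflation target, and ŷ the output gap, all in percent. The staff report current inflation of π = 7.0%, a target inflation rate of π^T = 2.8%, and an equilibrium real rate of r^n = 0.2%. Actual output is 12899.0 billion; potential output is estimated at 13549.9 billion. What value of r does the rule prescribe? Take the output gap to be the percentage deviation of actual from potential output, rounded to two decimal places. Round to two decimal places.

Output gap = 100 × (12899.0 − 13549.9) / 13549.9 = -4.80%.
r = 0.20 + 7.00 + 0.5 × (7.00 − 2.80) + 0.5 × (-4.80)
   = 0.20 + 7 + 2.1 − 2.4 = 6.90

6.90%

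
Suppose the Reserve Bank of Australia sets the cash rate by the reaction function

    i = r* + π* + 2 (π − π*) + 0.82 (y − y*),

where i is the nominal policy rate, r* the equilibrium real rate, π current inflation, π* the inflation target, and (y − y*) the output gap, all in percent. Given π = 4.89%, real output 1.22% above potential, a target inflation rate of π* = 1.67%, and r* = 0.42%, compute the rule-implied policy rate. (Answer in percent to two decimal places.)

9.53%

Output 1.22% above potential → (y − y*) = 1.22.
i = 0.42 + 1.67 + 2 × (4.89 − 1.67) + 0.82 × 1.22
   = 0.42 + 1.67 + 6.44 + 1.0004 = 9.53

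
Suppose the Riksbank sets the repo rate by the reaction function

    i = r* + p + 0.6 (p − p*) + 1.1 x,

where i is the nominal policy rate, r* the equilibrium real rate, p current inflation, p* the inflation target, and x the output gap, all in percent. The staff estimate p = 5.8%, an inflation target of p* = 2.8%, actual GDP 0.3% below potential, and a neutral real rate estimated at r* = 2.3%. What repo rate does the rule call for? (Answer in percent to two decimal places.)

Output 0.3% below potential → x = -0.3.
i = 2.3 + 5.8 + 0.6 × (5.8 − 2.8) + 1.1 × (-0.3)
   = 2.3 + 5.8 + 1.8 − 0.33 = 9.57

9.57%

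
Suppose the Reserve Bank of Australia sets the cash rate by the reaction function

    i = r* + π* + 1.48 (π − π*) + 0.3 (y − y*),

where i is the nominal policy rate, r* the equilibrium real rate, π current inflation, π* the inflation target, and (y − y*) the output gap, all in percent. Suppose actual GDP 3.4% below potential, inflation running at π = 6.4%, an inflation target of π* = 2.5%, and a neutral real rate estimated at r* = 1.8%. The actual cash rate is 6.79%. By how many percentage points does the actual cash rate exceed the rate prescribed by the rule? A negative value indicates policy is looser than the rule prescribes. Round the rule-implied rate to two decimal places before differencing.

Output 3.4% below potential → (y − y*) = -3.4.
i = 1.8 + 2.5 + 1.48 × (6.4 − 2.5) + 0.3 × (-3.4)
   = 1.8 + 2.5 + 5.772 − 1.02 = 9.05
Deviation = 6.79 − 9.05 = -2.26 pp.

-2.26 pp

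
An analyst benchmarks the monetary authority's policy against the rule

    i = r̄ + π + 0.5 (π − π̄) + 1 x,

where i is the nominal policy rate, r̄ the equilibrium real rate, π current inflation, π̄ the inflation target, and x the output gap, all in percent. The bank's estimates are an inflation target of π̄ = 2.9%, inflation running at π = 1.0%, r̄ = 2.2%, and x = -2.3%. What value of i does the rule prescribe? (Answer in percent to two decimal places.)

i = 2.2 + 1.0 + 0.5 × (1.0 − 2.9) + 1 × (-2.3)
   = 2.2 + 1 − 0.95 − 2.3 = -0.05

-0.05%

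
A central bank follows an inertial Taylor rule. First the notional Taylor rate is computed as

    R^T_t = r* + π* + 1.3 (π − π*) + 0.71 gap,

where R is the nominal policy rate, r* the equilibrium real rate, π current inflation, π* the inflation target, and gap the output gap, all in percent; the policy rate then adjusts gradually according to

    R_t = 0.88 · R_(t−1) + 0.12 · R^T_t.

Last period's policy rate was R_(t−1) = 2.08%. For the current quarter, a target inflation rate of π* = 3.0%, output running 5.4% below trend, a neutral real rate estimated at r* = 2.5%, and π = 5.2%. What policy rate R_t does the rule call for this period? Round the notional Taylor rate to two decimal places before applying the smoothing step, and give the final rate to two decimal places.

2.37%

Output 5.4% below potential → gap = -5.4.
R^T_t = 2.5 + 3.0 + 1.3 × (5.2 − 3.0) + 0.71 × (-5.4)
   = 2.5 + 3 + 2.86 − 3.834 = 4.53
R_t = 0.88 × 2.08 + 0.12 × 4.53 = 1.8304 + 0.5436 = 2.37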